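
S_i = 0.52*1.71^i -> [0.52, 0.89, 1.52, 2.6, 4.45]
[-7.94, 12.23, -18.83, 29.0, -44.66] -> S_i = -7.94*(-1.54)^i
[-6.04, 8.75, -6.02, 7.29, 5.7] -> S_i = Random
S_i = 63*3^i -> [63, 189, 567, 1701, 5103]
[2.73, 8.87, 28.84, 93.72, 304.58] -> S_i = 2.73*3.25^i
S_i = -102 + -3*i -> [-102, -105, -108, -111, -114]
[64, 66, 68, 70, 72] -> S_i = 64 + 2*i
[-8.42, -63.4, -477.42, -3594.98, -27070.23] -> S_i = -8.42*7.53^i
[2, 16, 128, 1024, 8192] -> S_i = 2*8^i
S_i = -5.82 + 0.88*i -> [-5.82, -4.94, -4.06, -3.18, -2.3]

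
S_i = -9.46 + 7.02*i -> [-9.46, -2.44, 4.58, 11.6, 18.62]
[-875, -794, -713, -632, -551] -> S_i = -875 + 81*i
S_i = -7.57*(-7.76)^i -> [-7.57, 58.74, -455.85, 3537.37, -27450.03]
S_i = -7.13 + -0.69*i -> [-7.13, -7.82, -8.51, -9.2, -9.89]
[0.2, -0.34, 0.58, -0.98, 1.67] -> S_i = 0.20*(-1.70)^i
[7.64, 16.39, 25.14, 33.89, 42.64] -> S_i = 7.64 + 8.75*i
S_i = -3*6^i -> [-3, -18, -108, -648, -3888]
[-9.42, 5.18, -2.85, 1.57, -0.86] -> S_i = -9.42*(-0.55)^i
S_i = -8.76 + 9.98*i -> [-8.76, 1.22, 11.2, 21.18, 31.16]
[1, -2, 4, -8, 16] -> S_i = 1*-2^i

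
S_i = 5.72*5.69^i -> [5.72, 32.55, 185.19, 1053.74, 5995.77]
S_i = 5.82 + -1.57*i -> [5.82, 4.25, 2.68, 1.11, -0.46]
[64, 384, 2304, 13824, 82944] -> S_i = 64*6^i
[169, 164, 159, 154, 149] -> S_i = 169 + -5*i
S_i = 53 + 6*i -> [53, 59, 65, 71, 77]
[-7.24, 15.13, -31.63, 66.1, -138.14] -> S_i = -7.24*(-2.09)^i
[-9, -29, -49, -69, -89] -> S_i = -9 + -20*i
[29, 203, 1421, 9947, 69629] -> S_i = 29*7^i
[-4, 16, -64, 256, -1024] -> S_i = -4*-4^i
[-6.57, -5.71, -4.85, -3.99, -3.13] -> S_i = -6.57 + 0.86*i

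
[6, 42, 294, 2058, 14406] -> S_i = 6*7^i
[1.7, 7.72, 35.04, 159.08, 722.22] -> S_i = 1.70*4.54^i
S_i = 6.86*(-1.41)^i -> [6.86, -9.67, 13.64, -19.23, 27.11]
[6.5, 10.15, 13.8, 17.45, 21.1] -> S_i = 6.50 + 3.65*i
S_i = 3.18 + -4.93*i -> [3.18, -1.75, -6.68, -11.61, -16.54]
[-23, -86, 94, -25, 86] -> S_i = Random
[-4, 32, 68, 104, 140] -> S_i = -4 + 36*i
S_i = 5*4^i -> [5, 20, 80, 320, 1280]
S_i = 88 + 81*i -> [88, 169, 250, 331, 412]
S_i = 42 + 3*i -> [42, 45, 48, 51, 54]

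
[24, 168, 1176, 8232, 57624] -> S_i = 24*7^i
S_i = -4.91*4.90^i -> [-4.91, -24.06, -117.89, -577.66, -2830.52]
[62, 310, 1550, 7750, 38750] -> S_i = 62*5^i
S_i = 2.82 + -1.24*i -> [2.82, 1.58, 0.34, -0.9, -2.14]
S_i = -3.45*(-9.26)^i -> [-3.45, 31.95, -295.83, 2739.38, -25366.65]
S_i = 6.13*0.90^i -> [6.13, 5.52, 4.97, 4.47, 4.02]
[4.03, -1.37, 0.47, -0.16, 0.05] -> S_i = 4.03*(-0.34)^i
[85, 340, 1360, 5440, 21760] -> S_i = 85*4^i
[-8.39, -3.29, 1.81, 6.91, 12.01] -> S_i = -8.39 + 5.10*i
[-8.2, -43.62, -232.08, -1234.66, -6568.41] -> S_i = -8.20*5.32^i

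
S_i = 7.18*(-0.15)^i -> [7.18, -1.08, 0.16, -0.02, 0.0]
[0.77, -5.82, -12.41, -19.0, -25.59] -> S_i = 0.77 + -6.59*i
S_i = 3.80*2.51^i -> [3.8, 9.54, 23.94, 60.09, 150.83]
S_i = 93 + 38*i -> [93, 131, 169, 207, 245]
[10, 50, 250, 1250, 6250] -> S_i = 10*5^i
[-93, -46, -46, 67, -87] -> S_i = Random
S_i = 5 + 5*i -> [5, 10, 15, 20, 25]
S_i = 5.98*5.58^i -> [5.98, 33.37, 186.2, 1038.97, 5797.46]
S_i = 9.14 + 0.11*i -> [9.14, 9.25, 9.36, 9.47, 9.58]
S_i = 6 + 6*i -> [6, 12, 18, 24, 30]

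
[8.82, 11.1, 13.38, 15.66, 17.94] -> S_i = 8.82 + 2.28*i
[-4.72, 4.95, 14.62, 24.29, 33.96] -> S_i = -4.72 + 9.67*i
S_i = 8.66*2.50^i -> [8.66, 21.65, 54.12, 135.31, 338.28]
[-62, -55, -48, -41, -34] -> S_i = -62 + 7*i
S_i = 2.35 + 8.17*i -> [2.35, 10.52, 18.69, 26.86, 35.03]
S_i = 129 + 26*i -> [129, 155, 181, 207, 233]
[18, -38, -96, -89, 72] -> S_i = Random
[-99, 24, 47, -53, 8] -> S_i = Random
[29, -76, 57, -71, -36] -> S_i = Random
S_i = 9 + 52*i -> [9, 61, 113, 165, 217]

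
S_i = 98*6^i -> [98, 588, 3528, 21168, 127008]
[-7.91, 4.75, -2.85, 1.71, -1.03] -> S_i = -7.91*(-0.60)^i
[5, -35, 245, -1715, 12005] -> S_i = 5*-7^i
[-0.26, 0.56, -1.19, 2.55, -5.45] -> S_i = -0.26*(-2.14)^i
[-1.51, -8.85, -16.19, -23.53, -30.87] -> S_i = -1.51 + -7.34*i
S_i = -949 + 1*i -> [-949, -948, -947, -946, -945]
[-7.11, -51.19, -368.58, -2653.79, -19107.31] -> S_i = -7.11*7.20^i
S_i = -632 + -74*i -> [-632, -706, -780, -854, -928]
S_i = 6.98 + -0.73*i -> [6.98, 6.25, 5.52, 4.79, 4.06]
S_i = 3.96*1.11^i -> [3.96, 4.4, 4.88, 5.42, 6.01]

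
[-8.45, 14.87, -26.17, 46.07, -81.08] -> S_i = -8.45*(-1.76)^i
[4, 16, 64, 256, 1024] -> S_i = 4*4^i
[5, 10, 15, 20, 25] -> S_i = 5 + 5*i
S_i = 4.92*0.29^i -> [4.92, 1.43, 0.41, 0.12, 0.03]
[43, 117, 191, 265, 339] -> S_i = 43 + 74*i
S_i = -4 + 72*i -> [-4, 68, 140, 212, 284]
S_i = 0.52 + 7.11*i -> [0.52, 7.63, 14.74, 21.85, 28.96]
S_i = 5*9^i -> [5, 45, 405, 3645, 32805]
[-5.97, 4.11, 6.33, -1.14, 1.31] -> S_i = Random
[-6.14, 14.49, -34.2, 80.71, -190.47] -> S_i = -6.14*(-2.36)^i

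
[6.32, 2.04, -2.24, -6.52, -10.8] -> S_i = 6.32 + -4.28*i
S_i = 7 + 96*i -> [7, 103, 199, 295, 391]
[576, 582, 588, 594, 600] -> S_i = 576 + 6*i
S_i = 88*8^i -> [88, 704, 5632, 45056, 360448]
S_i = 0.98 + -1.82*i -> [0.98, -0.84, -2.66, -4.48, -6.3]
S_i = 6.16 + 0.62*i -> [6.16, 6.78, 7.4, 8.02, 8.64]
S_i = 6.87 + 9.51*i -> [6.87, 16.38, 25.89, 35.4, 44.91]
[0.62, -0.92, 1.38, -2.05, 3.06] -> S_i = 0.62*(-1.49)^i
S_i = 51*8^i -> [51, 408, 3264, 26112, 208896]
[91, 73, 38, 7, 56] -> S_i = Random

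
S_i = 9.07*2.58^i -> [9.07, 23.4, 60.37, 155.76, 401.87]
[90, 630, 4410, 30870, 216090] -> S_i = 90*7^i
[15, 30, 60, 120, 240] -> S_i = 15*2^i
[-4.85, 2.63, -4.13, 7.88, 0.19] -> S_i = Random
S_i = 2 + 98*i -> [2, 100, 198, 296, 394]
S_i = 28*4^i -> [28, 112, 448, 1792, 7168]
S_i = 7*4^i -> [7, 28, 112, 448, 1792]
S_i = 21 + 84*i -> [21, 105, 189, 273, 357]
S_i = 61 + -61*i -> [61, 0, -61, -122, -183]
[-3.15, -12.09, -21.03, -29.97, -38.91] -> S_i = -3.15 + -8.94*i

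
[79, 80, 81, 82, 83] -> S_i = 79 + 1*i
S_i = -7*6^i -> [-7, -42, -252, -1512, -9072]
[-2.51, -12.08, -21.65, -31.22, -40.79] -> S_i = -2.51 + -9.57*i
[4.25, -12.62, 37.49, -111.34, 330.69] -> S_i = 4.25*(-2.97)^i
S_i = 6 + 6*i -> [6, 12, 18, 24, 30]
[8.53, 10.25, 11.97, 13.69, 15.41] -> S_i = 8.53 + 1.72*i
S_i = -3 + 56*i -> [-3, 53, 109, 165, 221]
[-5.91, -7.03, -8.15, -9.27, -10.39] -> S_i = -5.91 + -1.12*i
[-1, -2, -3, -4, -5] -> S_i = -1 + -1*i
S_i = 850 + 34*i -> [850, 884, 918, 952, 986]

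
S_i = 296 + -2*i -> [296, 294, 292, 290, 288]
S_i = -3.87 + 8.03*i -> [-3.87, 4.16, 12.19, 20.22, 28.25]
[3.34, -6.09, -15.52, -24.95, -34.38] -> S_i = 3.34 + -9.43*i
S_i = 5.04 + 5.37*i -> [5.04, 10.41, 15.78, 21.15, 26.52]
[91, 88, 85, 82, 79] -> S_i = 91 + -3*i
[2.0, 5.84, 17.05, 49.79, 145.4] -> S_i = 2.00*2.92^i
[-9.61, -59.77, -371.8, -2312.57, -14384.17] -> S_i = -9.61*6.22^i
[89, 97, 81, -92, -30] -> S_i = Random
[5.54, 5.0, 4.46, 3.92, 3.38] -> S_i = 5.54 + -0.54*i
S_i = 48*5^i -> [48, 240, 1200, 6000, 30000]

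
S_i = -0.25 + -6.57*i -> [-0.25, -6.82, -13.39, -19.96, -26.53]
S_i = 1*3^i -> [1, 3, 9, 27, 81]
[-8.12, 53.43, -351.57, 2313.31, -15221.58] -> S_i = -8.12*(-6.58)^i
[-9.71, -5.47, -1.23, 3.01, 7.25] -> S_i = -9.71 + 4.24*i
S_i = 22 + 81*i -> [22, 103, 184, 265, 346]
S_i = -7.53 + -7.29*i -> [-7.53, -14.82, -22.11, -29.4, -36.69]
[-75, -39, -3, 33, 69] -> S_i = -75 + 36*i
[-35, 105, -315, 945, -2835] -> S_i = -35*-3^i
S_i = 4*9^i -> [4, 36, 324, 2916, 26244]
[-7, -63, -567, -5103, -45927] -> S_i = -7*9^i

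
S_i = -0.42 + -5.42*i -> [-0.42, -5.84, -11.26, -16.68, -22.1]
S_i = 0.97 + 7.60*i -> [0.97, 8.57, 16.17, 23.77, 31.37]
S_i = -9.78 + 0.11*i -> [-9.78, -9.67, -9.56, -9.45, -9.34]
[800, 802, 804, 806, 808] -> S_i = 800 + 2*i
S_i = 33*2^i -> [33, 66, 132, 264, 528]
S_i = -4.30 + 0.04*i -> [-4.3, -4.26, -4.22, -4.18, -4.14]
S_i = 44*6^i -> [44, 264, 1584, 9504, 57024]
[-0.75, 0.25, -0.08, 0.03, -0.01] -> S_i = -0.75*(-0.33)^i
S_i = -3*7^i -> [-3, -21, -147, -1029, -7203]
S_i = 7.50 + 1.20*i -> [7.5, 8.7, 9.9, 11.1, 12.3]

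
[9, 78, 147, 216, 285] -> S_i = 9 + 69*i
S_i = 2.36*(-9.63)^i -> [2.36, -22.73, 218.86, -2107.61, 20296.31]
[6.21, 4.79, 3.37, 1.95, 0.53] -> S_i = 6.21 + -1.42*i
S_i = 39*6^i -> [39, 234, 1404, 8424, 50544]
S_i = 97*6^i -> [97, 582, 3492, 20952, 125712]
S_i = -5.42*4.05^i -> [-5.42, -21.95, -88.9, -360.05, -1458.21]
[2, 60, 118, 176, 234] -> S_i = 2 + 58*i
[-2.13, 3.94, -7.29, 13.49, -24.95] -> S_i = -2.13*(-1.85)^i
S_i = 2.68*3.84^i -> [2.68, 10.29, 39.52, 151.75, 582.72]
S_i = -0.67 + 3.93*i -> [-0.67, 3.26, 7.19, 11.12, 15.05]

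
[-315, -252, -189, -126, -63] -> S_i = -315 + 63*i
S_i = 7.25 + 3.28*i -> [7.25, 10.53, 13.81, 17.09, 20.37]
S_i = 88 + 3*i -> [88, 91, 94, 97, 100]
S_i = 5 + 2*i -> [5, 7, 9, 11, 13]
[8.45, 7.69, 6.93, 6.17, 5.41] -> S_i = 8.45 + -0.76*i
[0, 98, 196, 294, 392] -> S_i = 0 + 98*i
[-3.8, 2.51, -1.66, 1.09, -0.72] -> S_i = -3.80*(-0.66)^i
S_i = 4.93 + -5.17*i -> [4.93, -0.24, -5.41, -10.58, -15.75]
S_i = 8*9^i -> [8, 72, 648, 5832, 52488]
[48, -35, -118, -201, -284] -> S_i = 48 + -83*i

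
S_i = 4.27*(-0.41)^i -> [4.27, -1.75, 0.72, -0.29, 0.12]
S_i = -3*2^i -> [-3, -6, -12, -24, -48]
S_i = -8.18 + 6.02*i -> [-8.18, -2.16, 3.86, 9.88, 15.9]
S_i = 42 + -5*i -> [42, 37, 32, 27, 22]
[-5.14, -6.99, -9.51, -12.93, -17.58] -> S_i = -5.14*1.36^i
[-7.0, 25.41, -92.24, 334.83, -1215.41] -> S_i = -7.00*(-3.63)^i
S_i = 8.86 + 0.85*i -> [8.86, 9.71, 10.56, 11.41, 12.26]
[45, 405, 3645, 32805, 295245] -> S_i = 45*9^i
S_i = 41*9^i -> [41, 369, 3321, 29889, 269001]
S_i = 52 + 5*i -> [52, 57, 62, 67, 72]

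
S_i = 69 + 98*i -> [69, 167, 265, 363, 461]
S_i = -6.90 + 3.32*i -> [-6.9, -3.58, -0.26, 3.06, 6.38]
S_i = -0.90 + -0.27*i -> [-0.9, -1.17, -1.44, -1.71, -1.98]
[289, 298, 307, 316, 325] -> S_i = 289 + 9*i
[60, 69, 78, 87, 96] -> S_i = 60 + 9*i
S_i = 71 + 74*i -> [71, 145, 219, 293, 367]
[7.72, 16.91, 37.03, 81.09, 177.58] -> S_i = 7.72*2.19^i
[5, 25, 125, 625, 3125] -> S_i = 5*5^i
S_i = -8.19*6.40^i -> [-8.19, -52.42, -335.46, -2146.96, -13740.54]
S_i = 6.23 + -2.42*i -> [6.23, 3.81, 1.39, -1.03, -3.45]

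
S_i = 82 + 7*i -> [82, 89, 96, 103, 110]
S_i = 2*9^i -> [2, 18, 162, 1458, 13122]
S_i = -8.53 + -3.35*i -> [-8.53, -11.88, -15.23, -18.58, -21.93]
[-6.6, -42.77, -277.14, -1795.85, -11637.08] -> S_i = -6.60*6.48^i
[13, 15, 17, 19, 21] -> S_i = 13 + 2*i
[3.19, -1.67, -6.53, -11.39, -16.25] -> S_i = 3.19 + -4.86*i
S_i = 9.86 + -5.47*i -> [9.86, 4.39, -1.08, -6.55, -12.02]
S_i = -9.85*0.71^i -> [-9.85, -6.99, -4.97, -3.53, -2.5]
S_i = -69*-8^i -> [-69, 552, -4416, 35328, -282624]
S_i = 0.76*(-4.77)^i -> [0.76, -3.63, 17.29, -82.48, 393.45]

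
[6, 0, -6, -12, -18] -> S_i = 6 + -6*i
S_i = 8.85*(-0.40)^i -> [8.85, -3.54, 1.42, -0.57, 0.23]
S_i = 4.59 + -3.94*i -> [4.59, 0.65, -3.29, -7.23, -11.17]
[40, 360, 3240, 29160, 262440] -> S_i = 40*9^i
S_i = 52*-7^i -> [52, -364, 2548, -17836, 124852]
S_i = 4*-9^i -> [4, -36, 324, -2916, 26244]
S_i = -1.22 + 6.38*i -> [-1.22, 5.16, 11.54, 17.92, 24.3]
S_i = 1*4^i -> [1, 4, 16, 64, 256]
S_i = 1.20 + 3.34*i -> [1.2, 4.54, 7.88, 11.22, 14.56]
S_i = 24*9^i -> [24, 216, 1944, 17496, 157464]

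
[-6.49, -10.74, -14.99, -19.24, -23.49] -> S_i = -6.49 + -4.25*i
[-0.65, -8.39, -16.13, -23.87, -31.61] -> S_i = -0.65 + -7.74*i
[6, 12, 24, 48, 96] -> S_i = 6*2^i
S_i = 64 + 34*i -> [64, 98, 132, 166, 200]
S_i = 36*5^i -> [36, 180, 900, 4500, 22500]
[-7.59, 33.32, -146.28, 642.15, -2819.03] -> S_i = -7.59*(-4.39)^i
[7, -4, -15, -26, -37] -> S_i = 7 + -11*i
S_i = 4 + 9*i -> [4, 13, 22, 31, 40]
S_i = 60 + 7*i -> [60, 67, 74, 81, 88]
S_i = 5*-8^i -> [5, -40, 320, -2560, 20480]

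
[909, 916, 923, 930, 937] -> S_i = 909 + 7*i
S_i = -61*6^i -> [-61, -366, -2196, -13176, -79056]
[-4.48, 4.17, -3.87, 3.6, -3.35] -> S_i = -4.48*(-0.93)^i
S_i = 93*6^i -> [93, 558, 3348, 20088, 120528]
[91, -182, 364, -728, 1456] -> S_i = 91*-2^i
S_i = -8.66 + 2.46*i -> [-8.66, -6.2, -3.74, -1.28, 1.18]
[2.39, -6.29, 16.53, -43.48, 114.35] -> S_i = 2.39*(-2.63)^i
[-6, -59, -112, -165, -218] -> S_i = -6 + -53*i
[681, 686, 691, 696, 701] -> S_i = 681 + 5*i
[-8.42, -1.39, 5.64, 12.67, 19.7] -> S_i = -8.42 + 7.03*i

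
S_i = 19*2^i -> [19, 38, 76, 152, 304]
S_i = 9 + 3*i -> [9, 12, 15, 18, 21]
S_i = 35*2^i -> [35, 70, 140, 280, 560]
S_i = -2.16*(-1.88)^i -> [-2.16, 4.06, -7.63, 14.35, -26.98]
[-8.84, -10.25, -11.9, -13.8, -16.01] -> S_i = -8.84*1.16^i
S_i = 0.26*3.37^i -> [0.26, 0.88, 2.95, 9.95, 33.53]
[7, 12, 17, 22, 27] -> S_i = 7 + 5*i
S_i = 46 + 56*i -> [46, 102, 158, 214, 270]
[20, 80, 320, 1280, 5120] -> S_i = 20*4^i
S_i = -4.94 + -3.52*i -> [-4.94, -8.46, -11.98, -15.5, -19.02]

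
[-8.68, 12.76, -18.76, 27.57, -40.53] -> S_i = -8.68*(-1.47)^i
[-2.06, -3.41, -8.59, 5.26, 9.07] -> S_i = Random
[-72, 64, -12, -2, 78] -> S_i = Random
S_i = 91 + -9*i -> [91, 82, 73, 64, 55]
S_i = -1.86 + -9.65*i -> [-1.86, -11.51, -21.16, -30.81, -40.46]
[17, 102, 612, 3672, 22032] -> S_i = 17*6^i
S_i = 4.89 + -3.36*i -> [4.89, 1.53, -1.83, -5.19, -8.55]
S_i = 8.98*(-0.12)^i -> [8.98, -1.08, 0.13, -0.02, 0.0]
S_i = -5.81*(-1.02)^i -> [-5.81, 5.93, -6.04, 6.17, -6.29]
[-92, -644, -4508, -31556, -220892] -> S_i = -92*7^i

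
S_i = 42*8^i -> [42, 336, 2688, 21504, 172032]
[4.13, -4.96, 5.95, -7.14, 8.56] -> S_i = 4.13*(-1.20)^i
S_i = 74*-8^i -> [74, -592, 4736, -37888, 303104]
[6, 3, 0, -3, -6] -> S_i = 6 + -3*i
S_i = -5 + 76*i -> [-5, 71, 147, 223, 299]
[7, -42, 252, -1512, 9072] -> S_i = 7*-6^i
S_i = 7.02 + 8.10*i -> [7.02, 15.12, 23.22, 31.32, 39.42]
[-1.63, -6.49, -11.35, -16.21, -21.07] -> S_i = -1.63 + -4.86*i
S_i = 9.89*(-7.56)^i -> [9.89, -74.77, 565.25, -4273.28, 32306.02]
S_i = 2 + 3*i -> [2, 5, 8, 11, 14]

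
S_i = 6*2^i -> [6, 12, 24, 48, 96]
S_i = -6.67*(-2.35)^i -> [-6.67, 15.67, -36.84, 86.56, -203.42]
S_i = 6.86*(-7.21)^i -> [6.86, -49.46, 356.61, -2571.16, 18538.1]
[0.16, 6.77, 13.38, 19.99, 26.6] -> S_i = 0.16 + 6.61*i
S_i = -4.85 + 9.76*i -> [-4.85, 4.91, 14.67, 24.43, 34.19]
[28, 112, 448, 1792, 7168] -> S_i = 28*4^i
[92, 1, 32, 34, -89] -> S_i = Random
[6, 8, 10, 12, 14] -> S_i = 6 + 2*i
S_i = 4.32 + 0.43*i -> [4.32, 4.75, 5.18, 5.61, 6.04]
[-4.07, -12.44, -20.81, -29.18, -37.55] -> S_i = -4.07 + -8.37*i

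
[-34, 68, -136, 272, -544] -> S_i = -34*-2^i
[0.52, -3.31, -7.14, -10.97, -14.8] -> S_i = 0.52 + -3.83*i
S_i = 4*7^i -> [4, 28, 196, 1372, 9604]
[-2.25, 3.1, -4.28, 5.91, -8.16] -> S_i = -2.25*(-1.38)^i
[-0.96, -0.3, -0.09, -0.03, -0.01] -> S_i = -0.96*0.31^i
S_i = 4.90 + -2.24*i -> [4.9, 2.66, 0.42, -1.82, -4.06]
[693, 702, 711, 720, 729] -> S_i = 693 + 9*i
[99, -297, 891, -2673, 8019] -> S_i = 99*-3^i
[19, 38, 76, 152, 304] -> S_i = 19*2^i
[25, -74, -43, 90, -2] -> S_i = Random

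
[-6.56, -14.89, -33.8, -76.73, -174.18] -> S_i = -6.56*2.27^i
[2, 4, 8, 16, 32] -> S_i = 2*2^i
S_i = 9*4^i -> [9, 36, 144, 576, 2304]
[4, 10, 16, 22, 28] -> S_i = 4 + 6*i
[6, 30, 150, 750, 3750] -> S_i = 6*5^i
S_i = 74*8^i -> [74, 592, 4736, 37888, 303104]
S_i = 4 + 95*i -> [4, 99, 194, 289, 384]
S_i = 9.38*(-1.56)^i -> [9.38, -14.63, 22.83, -35.61, 55.55]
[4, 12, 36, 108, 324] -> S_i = 4*3^i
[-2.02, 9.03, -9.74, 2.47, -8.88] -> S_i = Random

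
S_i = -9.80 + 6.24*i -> [-9.8, -3.56, 2.68, 8.92, 15.16]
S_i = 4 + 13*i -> [4, 17, 30, 43, 56]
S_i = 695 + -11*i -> [695, 684, 673, 662, 651]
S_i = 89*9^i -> [89, 801, 7209, 64881, 583929]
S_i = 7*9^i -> [7, 63, 567, 5103, 45927]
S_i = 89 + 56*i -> [89, 145, 201, 257, 313]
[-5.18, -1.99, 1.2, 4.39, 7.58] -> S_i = -5.18 + 3.19*i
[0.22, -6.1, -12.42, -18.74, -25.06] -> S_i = 0.22 + -6.32*i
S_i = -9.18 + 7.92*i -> [-9.18, -1.26, 6.66, 14.58, 22.5]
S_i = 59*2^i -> [59, 118, 236, 472, 944]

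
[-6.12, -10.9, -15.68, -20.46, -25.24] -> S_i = -6.12 + -4.78*i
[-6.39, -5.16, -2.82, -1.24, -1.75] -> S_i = Random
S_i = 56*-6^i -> [56, -336, 2016, -12096, 72576]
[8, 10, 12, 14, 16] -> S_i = 8 + 2*i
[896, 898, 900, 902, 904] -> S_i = 896 + 2*i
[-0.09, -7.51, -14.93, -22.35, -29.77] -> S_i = -0.09 + -7.42*i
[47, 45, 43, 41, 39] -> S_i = 47 + -2*i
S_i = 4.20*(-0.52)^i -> [4.2, -2.18, 1.14, -0.59, 0.31]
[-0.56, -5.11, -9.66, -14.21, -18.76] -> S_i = -0.56 + -4.55*i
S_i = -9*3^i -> [-9, -27, -81, -243, -729]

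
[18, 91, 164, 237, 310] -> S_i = 18 + 73*i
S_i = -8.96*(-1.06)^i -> [-8.96, 9.5, -10.07, 10.67, -11.31]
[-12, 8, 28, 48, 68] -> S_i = -12 + 20*i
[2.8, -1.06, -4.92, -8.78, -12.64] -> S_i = 2.80 + -3.86*i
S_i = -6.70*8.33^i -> [-6.7, -55.81, -464.91, -3872.66, -32259.29]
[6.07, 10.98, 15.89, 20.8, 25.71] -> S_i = 6.07 + 4.91*i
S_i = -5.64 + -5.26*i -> [-5.64, -10.9, -16.16, -21.42, -26.68]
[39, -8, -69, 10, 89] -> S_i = Random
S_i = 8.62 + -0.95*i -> [8.62, 7.67, 6.72, 5.77, 4.82]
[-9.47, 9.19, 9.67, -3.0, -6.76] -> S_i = Random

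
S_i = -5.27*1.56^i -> [-5.27, -8.22, -12.83, -20.01, -31.21]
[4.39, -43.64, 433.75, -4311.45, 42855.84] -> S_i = 4.39*(-9.94)^i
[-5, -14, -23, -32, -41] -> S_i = -5 + -9*i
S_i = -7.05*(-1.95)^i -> [-7.05, 13.75, -26.81, 52.27, -101.94]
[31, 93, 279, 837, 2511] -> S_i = 31*3^i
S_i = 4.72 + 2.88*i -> [4.72, 7.6, 10.48, 13.36, 16.24]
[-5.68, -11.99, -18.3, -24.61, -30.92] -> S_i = -5.68 + -6.31*i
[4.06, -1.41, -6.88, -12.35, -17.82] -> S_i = 4.06 + -5.47*i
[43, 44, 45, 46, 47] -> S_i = 43 + 1*i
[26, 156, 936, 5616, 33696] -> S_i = 26*6^i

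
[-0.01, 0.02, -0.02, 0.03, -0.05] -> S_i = -0.01*(-1.50)^i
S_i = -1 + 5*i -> [-1, 4, 9, 14, 19]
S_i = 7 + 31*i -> [7, 38, 69, 100, 131]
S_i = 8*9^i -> [8, 72, 648, 5832, 52488]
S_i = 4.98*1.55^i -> [4.98, 7.72, 11.96, 18.54, 28.74]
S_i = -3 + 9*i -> [-3, 6, 15, 24, 33]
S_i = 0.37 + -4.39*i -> [0.37, -4.02, -8.41, -12.8, -17.19]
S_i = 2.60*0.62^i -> [2.6, 1.61, 1.0, 0.62, 0.38]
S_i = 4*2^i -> [4, 8, 16, 32, 64]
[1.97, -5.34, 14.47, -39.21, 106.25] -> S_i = 1.97*(-2.71)^i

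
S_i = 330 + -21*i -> [330, 309, 288, 267, 246]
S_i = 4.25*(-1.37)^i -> [4.25, -5.82, 7.98, -10.93, 14.97]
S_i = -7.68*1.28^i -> [-7.68, -9.83, -12.58, -16.11, -20.62]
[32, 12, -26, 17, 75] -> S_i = Random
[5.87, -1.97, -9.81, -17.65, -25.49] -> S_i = 5.87 + -7.84*i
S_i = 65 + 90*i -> [65, 155, 245, 335, 425]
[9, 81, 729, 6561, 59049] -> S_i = 9*9^i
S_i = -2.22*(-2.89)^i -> [-2.22, 6.42, -18.54, 53.59, -154.86]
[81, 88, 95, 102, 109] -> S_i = 81 + 7*i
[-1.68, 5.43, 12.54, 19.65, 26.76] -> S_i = -1.68 + 7.11*i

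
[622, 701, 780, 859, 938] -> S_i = 622 + 79*i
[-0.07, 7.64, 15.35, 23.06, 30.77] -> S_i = -0.07 + 7.71*i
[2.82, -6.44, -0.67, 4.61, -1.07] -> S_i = Random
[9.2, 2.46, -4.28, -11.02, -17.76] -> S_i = 9.20 + -6.74*i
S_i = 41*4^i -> [41, 164, 656, 2624, 10496]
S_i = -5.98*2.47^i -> [-5.98, -14.77, -36.48, -90.11, -222.58]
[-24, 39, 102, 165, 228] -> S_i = -24 + 63*i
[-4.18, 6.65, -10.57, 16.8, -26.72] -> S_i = -4.18*(-1.59)^i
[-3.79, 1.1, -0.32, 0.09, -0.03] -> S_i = -3.79*(-0.29)^i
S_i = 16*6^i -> [16, 96, 576, 3456, 20736]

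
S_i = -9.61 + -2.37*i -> [-9.61, -11.98, -14.35, -16.72, -19.09]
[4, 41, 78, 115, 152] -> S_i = 4 + 37*i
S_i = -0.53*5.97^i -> [-0.53, -3.16, -18.89, -112.77, -673.25]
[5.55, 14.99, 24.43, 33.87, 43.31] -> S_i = 5.55 + 9.44*i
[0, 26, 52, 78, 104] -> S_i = 0 + 26*i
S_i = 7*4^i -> [7, 28, 112, 448, 1792]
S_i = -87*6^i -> [-87, -522, -3132, -18792, -112752]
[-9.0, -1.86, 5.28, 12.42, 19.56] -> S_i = -9.00 + 7.14*i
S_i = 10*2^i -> [10, 20, 40, 80, 160]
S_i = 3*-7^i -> [3, -21, 147, -1029, 7203]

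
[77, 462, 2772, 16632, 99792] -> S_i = 77*6^i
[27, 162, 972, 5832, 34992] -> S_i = 27*6^i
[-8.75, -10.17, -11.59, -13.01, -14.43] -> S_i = -8.75 + -1.42*i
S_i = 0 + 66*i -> [0, 66, 132, 198, 264]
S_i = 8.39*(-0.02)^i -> [8.39, -0.17, 0.0, -0.0, 0.0]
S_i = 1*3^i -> [1, 3, 9, 27, 81]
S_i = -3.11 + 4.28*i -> [-3.11, 1.17, 5.45, 9.73, 14.01]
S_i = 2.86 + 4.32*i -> [2.86, 7.18, 11.5, 15.82, 20.14]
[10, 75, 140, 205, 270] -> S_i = 10 + 65*i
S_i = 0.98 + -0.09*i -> [0.98, 0.89, 0.8, 0.71, 0.62]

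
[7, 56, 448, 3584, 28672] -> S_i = 7*8^i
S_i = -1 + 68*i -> [-1, 67, 135, 203, 271]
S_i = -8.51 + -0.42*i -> [-8.51, -8.93, -9.35, -9.77, -10.19]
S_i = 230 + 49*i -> [230, 279, 328, 377, 426]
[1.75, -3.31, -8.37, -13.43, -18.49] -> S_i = 1.75 + -5.06*i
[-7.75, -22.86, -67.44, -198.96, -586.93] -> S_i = -7.75*2.95^i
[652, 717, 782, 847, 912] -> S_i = 652 + 65*i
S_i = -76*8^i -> [-76, -608, -4864, -38912, -311296]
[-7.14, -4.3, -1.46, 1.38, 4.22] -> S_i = -7.14 + 2.84*i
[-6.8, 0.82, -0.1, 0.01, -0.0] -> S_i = -6.80*(-0.12)^i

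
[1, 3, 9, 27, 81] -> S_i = 1*3^i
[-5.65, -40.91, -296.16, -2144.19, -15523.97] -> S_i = -5.65*7.24^i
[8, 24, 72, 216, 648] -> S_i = 8*3^i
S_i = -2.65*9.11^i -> [-2.65, -24.14, -219.93, -2003.55, -18252.37]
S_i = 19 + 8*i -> [19, 27, 35, 43, 51]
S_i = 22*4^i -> [22, 88, 352, 1408, 5632]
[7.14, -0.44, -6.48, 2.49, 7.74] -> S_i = Random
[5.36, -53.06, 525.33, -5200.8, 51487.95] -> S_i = 5.36*(-9.90)^i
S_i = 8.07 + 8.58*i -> [8.07, 16.65, 25.23, 33.81, 42.39]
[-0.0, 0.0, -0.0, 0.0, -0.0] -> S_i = -0.00*(-1.23)^i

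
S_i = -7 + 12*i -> [-7, 5, 17, 29, 41]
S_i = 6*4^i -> [6, 24, 96, 384, 1536]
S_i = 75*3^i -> [75, 225, 675, 2025, 6075]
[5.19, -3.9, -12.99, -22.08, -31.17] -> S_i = 5.19 + -9.09*i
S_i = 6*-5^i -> [6, -30, 150, -750, 3750]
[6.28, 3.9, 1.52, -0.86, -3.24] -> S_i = 6.28 + -2.38*i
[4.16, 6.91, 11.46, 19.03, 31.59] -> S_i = 4.16*1.66^i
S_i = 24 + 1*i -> [24, 25, 26, 27, 28]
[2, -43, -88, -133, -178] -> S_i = 2 + -45*i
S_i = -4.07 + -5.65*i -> [-4.07, -9.72, -15.37, -21.02, -26.67]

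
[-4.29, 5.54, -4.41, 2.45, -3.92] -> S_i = Random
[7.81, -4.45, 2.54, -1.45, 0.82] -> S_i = 7.81*(-0.57)^i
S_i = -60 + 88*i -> [-60, 28, 116, 204, 292]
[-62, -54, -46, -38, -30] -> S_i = -62 + 8*i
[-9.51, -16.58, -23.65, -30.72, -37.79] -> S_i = -9.51 + -7.07*i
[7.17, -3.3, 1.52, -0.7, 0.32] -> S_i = 7.17*(-0.46)^i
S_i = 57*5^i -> [57, 285, 1425, 7125, 35625]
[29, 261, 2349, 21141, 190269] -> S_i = 29*9^i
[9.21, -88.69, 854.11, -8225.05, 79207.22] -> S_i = 9.21*(-9.63)^i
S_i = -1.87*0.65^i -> [-1.87, -1.22, -0.79, -0.51, -0.33]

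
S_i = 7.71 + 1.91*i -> [7.71, 9.62, 11.53, 13.44, 15.35]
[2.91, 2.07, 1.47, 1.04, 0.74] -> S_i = 2.91*0.71^i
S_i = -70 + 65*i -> [-70, -5, 60, 125, 190]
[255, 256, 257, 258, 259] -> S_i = 255 + 1*i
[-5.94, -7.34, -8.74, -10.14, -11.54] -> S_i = -5.94 + -1.40*i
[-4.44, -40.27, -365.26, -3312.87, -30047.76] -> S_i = -4.44*9.07^i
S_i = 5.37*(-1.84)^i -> [5.37, -9.88, 18.18, -33.45, 61.55]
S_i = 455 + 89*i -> [455, 544, 633, 722, 811]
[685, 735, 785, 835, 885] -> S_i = 685 + 50*i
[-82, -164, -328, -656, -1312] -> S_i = -82*2^i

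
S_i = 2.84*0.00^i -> [2.84, 0.0, 0.0, 0.0, 0.0]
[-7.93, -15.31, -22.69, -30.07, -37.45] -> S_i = -7.93 + -7.38*i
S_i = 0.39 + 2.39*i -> [0.39, 2.78, 5.17, 7.56, 9.95]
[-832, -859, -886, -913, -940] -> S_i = -832 + -27*i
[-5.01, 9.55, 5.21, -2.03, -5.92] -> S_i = Random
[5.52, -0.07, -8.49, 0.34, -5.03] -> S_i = Random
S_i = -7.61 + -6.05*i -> [-7.61, -13.66, -19.71, -25.76, -31.81]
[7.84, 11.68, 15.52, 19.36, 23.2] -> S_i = 7.84 + 3.84*i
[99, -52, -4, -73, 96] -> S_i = Random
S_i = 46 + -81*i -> [46, -35, -116, -197, -278]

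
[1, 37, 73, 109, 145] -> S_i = 1 + 36*i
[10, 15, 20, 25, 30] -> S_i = 10 + 5*i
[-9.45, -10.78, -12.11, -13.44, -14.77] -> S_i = -9.45 + -1.33*i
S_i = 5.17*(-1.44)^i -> [5.17, -7.44, 10.72, -15.44, 22.23]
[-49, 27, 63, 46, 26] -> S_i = Random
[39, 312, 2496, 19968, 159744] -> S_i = 39*8^i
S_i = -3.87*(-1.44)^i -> [-3.87, 5.57, -8.02, 11.56, -16.64]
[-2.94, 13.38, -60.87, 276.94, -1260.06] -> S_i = -2.94*(-4.55)^i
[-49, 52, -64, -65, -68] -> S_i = Random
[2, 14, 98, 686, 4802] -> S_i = 2*7^i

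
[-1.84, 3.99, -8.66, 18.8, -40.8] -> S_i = -1.84*(-2.17)^i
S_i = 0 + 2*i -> [0, 2, 4, 6, 8]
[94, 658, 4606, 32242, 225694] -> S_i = 94*7^i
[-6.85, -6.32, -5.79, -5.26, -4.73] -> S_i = -6.85 + 0.53*i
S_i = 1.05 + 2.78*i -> [1.05, 3.83, 6.61, 9.39, 12.17]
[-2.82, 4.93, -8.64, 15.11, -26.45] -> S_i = -2.82*(-1.75)^i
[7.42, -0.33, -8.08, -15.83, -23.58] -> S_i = 7.42 + -7.75*i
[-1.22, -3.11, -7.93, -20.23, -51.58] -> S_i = -1.22*2.55^i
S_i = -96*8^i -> [-96, -768, -6144, -49152, -393216]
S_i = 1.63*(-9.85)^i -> [1.63, -16.06, 158.15, -1557.74, 15343.79]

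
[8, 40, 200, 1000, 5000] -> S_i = 8*5^i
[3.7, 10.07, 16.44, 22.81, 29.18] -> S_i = 3.70 + 6.37*i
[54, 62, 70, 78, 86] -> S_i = 54 + 8*i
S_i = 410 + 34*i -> [410, 444, 478, 512, 546]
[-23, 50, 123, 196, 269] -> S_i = -23 + 73*i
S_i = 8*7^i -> [8, 56, 392, 2744, 19208]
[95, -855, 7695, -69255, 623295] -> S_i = 95*-9^i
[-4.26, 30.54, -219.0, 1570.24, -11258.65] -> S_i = -4.26*(-7.17)^i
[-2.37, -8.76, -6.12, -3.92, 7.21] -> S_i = Random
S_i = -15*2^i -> [-15, -30, -60, -120, -240]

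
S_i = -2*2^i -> [-2, -4, -8, -16, -32]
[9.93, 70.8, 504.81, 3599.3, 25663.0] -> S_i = 9.93*7.13^i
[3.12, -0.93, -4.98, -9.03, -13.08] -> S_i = 3.12 + -4.05*i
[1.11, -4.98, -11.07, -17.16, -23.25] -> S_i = 1.11 + -6.09*i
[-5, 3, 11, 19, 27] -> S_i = -5 + 8*i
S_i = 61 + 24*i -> [61, 85, 109, 133, 157]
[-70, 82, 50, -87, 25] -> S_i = Random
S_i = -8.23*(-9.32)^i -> [-8.23, 76.7, -714.88, 6662.66, -62095.98]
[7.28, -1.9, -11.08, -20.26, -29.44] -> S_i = 7.28 + -9.18*i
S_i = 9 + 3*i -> [9, 12, 15, 18, 21]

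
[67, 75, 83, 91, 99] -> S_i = 67 + 8*i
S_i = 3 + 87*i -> [3, 90, 177, 264, 351]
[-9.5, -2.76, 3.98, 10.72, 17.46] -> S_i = -9.50 + 6.74*i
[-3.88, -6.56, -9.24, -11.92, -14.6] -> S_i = -3.88 + -2.68*i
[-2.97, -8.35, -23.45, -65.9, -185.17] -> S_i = -2.97*2.81^i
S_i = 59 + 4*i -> [59, 63, 67, 71, 75]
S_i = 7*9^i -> [7, 63, 567, 5103, 45927]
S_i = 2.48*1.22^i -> [2.48, 3.03, 3.69, 4.5, 5.49]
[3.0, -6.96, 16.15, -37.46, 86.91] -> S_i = 3.00*(-2.32)^i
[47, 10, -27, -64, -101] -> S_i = 47 + -37*i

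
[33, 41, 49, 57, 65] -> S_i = 33 + 8*i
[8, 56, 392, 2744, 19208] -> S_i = 8*7^i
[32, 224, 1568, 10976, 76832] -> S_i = 32*7^i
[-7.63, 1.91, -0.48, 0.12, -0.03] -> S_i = -7.63*(-0.25)^i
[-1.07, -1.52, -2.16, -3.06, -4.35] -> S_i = -1.07*1.42^i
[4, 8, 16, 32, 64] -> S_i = 4*2^i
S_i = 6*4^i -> [6, 24, 96, 384, 1536]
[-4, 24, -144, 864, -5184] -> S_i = -4*-6^i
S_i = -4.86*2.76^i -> [-4.86, -13.41, -37.02, -102.18, -282.02]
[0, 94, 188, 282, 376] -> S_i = 0 + 94*i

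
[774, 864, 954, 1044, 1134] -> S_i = 774 + 90*i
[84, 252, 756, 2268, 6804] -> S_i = 84*3^i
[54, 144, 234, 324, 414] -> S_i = 54 + 90*i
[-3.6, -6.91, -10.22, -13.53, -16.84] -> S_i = -3.60 + -3.31*i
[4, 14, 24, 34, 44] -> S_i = 4 + 10*i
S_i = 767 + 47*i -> [767, 814, 861, 908, 955]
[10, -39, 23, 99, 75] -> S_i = Random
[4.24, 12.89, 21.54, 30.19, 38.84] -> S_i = 4.24 + 8.65*i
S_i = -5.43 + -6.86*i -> [-5.43, -12.29, -19.15, -26.01, -32.87]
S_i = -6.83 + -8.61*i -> [-6.83, -15.44, -24.05, -32.66, -41.27]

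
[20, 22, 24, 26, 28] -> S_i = 20 + 2*i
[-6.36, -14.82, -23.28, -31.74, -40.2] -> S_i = -6.36 + -8.46*i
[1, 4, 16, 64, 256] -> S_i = 1*4^i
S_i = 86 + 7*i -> [86, 93, 100, 107, 114]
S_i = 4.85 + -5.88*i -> [4.85, -1.03, -6.91, -12.79, -18.67]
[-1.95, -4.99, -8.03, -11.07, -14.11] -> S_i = -1.95 + -3.04*i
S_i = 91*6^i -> [91, 546, 3276, 19656, 117936]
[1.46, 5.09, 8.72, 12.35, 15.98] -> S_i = 1.46 + 3.63*i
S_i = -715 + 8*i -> [-715, -707, -699, -691, -683]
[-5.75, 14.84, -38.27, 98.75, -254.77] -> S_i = -5.75*(-2.58)^i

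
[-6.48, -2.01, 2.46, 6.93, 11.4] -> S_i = -6.48 + 4.47*i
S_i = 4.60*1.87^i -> [4.6, 8.6, 16.09, 30.08, 56.25]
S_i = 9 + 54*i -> [9, 63, 117, 171, 225]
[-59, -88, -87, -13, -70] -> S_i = Random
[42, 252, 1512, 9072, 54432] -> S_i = 42*6^i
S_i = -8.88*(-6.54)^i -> [-8.88, 58.08, -379.81, 2483.97, -16245.16]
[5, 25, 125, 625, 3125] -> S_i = 5*5^i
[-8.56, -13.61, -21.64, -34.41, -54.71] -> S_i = -8.56*1.59^i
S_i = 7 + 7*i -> [7, 14, 21, 28, 35]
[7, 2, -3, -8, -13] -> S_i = 7 + -5*i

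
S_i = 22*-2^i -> [22, -44, 88, -176, 352]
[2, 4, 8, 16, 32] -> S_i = 2*2^i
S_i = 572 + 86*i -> [572, 658, 744, 830, 916]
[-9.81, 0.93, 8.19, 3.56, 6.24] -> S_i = Random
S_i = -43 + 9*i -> [-43, -34, -25, -16, -7]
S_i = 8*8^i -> [8, 64, 512, 4096, 32768]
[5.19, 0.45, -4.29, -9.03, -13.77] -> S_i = 5.19 + -4.74*i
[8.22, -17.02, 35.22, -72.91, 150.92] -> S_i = 8.22*(-2.07)^i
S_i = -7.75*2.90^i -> [-7.75, -22.48, -65.18, -189.01, -548.14]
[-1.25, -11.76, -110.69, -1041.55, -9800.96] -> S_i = -1.25*9.41^i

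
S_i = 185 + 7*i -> [185, 192, 199, 206, 213]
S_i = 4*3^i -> [4, 12, 36, 108, 324]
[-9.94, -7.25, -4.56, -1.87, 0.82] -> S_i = -9.94 + 2.69*i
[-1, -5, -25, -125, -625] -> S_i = -1*5^i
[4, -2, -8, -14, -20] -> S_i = 4 + -6*i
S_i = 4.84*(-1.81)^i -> [4.84, -8.76, 15.86, -28.7, 51.95]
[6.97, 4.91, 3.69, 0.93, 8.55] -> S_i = Random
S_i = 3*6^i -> [3, 18, 108, 648, 3888]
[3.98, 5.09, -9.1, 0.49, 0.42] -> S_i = Random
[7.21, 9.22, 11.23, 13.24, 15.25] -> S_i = 7.21 + 2.01*i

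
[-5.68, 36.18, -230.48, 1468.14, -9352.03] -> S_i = -5.68*(-6.37)^i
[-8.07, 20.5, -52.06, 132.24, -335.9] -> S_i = -8.07*(-2.54)^i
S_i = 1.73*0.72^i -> [1.73, 1.25, 0.9, 0.65, 0.46]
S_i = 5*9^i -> [5, 45, 405, 3645, 32805]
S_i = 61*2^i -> [61, 122, 244, 488, 976]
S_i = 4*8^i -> [4, 32, 256, 2048, 16384]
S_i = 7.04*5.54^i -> [7.04, 39.0, 216.07, 1197.02, 6631.5]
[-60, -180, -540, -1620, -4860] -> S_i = -60*3^i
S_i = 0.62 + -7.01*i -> [0.62, -6.39, -13.4, -20.41, -27.42]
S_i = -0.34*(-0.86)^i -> [-0.34, 0.29, -0.25, 0.22, -0.19]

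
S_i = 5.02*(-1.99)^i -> [5.02, -9.99, 19.88, -39.56, 78.73]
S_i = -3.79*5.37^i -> [-3.79, -20.35, -109.29, -586.9, -3151.64]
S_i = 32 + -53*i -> [32, -21, -74, -127, -180]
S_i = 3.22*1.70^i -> [3.22, 5.47, 9.31, 15.82, 26.89]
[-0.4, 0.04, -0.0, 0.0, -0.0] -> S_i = -0.40*(-0.09)^i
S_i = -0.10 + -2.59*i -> [-0.1, -2.69, -5.28, -7.87, -10.46]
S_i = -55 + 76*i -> [-55, 21, 97, 173, 249]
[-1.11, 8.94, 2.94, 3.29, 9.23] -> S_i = Random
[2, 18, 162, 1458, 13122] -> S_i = 2*9^i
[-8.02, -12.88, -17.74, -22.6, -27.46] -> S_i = -8.02 + -4.86*i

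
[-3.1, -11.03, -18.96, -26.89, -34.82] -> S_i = -3.10 + -7.93*i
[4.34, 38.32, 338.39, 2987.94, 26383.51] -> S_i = 4.34*8.83^i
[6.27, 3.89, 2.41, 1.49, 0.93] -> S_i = 6.27*0.62^i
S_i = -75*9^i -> [-75, -675, -6075, -54675, -492075]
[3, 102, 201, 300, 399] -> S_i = 3 + 99*i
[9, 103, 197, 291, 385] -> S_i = 9 + 94*i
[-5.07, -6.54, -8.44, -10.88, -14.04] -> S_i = -5.07*1.29^i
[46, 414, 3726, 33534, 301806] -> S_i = 46*9^i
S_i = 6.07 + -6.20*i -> [6.07, -0.13, -6.33, -12.53, -18.73]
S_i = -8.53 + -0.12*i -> [-8.53, -8.65, -8.77, -8.89, -9.01]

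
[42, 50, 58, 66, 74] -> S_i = 42 + 8*i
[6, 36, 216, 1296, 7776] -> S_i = 6*6^i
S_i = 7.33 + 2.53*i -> [7.33, 9.86, 12.39, 14.92, 17.45]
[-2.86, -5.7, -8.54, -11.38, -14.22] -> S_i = -2.86 + -2.84*i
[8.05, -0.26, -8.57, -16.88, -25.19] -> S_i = 8.05 + -8.31*i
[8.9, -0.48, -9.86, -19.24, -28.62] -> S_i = 8.90 + -9.38*i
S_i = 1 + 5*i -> [1, 6, 11, 16, 21]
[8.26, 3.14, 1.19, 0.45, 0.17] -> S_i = 8.26*0.38^i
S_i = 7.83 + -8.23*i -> [7.83, -0.4, -8.63, -16.86, -25.09]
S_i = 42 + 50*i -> [42, 92, 142, 192, 242]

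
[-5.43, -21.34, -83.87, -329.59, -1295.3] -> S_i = -5.43*3.93^i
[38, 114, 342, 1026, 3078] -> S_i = 38*3^i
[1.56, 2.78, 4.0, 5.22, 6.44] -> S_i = 1.56 + 1.22*i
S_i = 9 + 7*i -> [9, 16, 23, 30, 37]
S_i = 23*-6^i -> [23, -138, 828, -4968, 29808]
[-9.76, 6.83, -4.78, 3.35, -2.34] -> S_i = -9.76*(-0.70)^i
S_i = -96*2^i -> [-96, -192, -384, -768, -1536]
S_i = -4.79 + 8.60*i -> [-4.79, 3.81, 12.41, 21.01, 29.61]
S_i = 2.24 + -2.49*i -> [2.24, -0.25, -2.74, -5.23, -7.72]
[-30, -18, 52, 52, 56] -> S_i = Random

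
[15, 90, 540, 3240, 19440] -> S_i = 15*6^i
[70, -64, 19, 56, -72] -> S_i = Random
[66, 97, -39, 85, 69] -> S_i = Random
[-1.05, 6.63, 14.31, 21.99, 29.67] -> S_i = -1.05 + 7.68*i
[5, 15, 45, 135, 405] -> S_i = 5*3^i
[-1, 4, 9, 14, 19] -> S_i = -1 + 5*i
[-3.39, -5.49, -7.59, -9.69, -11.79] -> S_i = -3.39 + -2.10*i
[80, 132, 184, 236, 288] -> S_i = 80 + 52*i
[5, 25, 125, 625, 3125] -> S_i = 5*5^i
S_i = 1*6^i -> [1, 6, 36, 216, 1296]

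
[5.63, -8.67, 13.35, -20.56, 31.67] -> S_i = 5.63*(-1.54)^i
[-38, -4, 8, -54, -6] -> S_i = Random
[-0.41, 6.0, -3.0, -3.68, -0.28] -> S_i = Random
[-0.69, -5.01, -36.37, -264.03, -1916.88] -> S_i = -0.69*7.26^i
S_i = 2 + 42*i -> [2, 44, 86, 128, 170]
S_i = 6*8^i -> [6, 48, 384, 3072, 24576]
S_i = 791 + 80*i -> [791, 871, 951, 1031, 1111]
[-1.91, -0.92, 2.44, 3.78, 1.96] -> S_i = Random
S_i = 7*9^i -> [7, 63, 567, 5103, 45927]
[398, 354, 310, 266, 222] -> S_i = 398 + -44*i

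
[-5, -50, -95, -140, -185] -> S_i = -5 + -45*i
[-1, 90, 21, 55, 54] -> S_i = Random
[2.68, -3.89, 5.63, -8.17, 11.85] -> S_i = 2.68*(-1.45)^i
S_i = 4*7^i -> [4, 28, 196, 1372, 9604]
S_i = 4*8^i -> [4, 32, 256, 2048, 16384]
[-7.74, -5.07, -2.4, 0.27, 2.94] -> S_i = -7.74 + 2.67*i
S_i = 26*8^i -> [26, 208, 1664, 13312, 106496]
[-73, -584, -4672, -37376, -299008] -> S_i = -73*8^i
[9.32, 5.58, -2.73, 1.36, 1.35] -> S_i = Random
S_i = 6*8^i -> [6, 48, 384, 3072, 24576]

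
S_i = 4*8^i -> [4, 32, 256, 2048, 16384]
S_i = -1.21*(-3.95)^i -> [-1.21, 4.78, -18.88, 74.57, -294.56]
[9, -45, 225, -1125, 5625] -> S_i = 9*-5^i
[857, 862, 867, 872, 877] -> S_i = 857 + 5*i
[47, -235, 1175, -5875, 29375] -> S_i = 47*-5^i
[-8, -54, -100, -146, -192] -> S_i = -8 + -46*i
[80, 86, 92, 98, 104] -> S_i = 80 + 6*i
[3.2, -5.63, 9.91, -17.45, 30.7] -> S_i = 3.20*(-1.76)^i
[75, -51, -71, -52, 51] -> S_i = Random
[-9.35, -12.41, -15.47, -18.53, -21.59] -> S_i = -9.35 + -3.06*i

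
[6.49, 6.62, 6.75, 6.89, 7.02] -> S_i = 6.49*1.02^i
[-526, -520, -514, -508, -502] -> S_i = -526 + 6*i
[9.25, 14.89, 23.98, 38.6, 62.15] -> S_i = 9.25*1.61^i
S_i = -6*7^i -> [-6, -42, -294, -2058, -14406]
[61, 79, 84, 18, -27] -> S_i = Random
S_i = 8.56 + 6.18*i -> [8.56, 14.74, 20.92, 27.1, 33.28]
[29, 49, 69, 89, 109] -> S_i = 29 + 20*i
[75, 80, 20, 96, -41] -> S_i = Random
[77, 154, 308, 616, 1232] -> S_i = 77*2^i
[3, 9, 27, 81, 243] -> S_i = 3*3^i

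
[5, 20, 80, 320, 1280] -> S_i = 5*4^i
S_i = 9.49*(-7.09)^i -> [9.49, -67.28, 477.04, -3382.24, 23980.11]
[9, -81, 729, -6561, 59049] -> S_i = 9*-9^i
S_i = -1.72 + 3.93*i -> [-1.72, 2.21, 6.14, 10.07, 14.0]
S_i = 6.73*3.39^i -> [6.73, 22.81, 77.34, 262.19, 888.82]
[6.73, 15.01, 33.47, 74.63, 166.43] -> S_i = 6.73*2.23^i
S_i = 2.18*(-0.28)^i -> [2.18, -0.61, 0.17, -0.05, 0.01]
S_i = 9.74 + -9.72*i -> [9.74, 0.02, -9.7, -19.42, -29.14]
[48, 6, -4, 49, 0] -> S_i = Random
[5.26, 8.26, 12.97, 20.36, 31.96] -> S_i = 5.26*1.57^i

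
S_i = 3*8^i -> [3, 24, 192, 1536, 12288]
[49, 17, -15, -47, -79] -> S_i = 49 + -32*i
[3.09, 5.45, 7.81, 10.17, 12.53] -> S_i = 3.09 + 2.36*i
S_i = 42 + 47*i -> [42, 89, 136, 183, 230]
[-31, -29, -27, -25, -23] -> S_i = -31 + 2*i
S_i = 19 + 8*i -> [19, 27, 35, 43, 51]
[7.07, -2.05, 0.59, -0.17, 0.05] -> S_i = 7.07*(-0.29)^i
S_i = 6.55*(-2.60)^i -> [6.55, -17.03, 44.28, -115.12, 299.32]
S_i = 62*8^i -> [62, 496, 3968, 31744, 253952]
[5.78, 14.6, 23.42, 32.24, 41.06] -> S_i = 5.78 + 8.82*i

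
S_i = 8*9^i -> [8, 72, 648, 5832, 52488]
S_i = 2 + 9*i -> [2, 11, 20, 29, 38]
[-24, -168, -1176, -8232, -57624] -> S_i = -24*7^i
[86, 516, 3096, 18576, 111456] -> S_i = 86*6^i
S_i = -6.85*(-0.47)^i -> [-6.85, 3.22, -1.51, 0.71, -0.33]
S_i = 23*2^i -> [23, 46, 92, 184, 368]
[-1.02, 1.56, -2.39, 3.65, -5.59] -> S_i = -1.02*(-1.53)^i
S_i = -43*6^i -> [-43, -258, -1548, -9288, -55728]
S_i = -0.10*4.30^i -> [-0.1, -0.43, -1.85, -7.95, -34.19]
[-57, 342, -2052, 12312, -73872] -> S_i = -57*-6^i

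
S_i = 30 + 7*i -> [30, 37, 44, 51, 58]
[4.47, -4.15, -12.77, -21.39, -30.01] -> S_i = 4.47 + -8.62*i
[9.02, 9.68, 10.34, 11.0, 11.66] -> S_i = 9.02 + 0.66*i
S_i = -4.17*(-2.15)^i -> [-4.17, 8.97, -19.28, 41.44, -89.1]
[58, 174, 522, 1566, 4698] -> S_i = 58*3^i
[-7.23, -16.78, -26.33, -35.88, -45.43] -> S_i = -7.23 + -9.55*i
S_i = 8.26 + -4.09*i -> [8.26, 4.17, 0.08, -4.01, -8.1]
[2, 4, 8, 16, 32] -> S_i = 2*2^i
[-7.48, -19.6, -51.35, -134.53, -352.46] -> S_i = -7.48*2.62^i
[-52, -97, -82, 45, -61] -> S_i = Random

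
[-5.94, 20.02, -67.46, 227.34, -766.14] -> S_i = -5.94*(-3.37)^i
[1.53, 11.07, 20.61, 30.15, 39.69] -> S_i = 1.53 + 9.54*i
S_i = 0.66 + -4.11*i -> [0.66, -3.45, -7.56, -11.67, -15.78]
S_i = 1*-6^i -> [1, -6, 36, -216, 1296]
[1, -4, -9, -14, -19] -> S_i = 1 + -5*i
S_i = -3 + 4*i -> [-3, 1, 5, 9, 13]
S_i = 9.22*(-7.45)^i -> [9.22, -68.69, 511.73, -3812.41, 28402.46]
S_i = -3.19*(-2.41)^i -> [-3.19, 7.69, -18.53, 44.65, -107.61]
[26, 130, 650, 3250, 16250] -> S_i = 26*5^i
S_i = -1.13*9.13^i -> [-1.13, -10.32, -94.19, -859.98, -7851.66]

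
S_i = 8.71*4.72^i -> [8.71, 41.11, 194.04, 915.89, 4323.01]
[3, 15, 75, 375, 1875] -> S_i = 3*5^i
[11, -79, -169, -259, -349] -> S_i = 11 + -90*i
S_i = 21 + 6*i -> [21, 27, 33, 39, 45]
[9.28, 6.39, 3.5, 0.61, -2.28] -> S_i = 9.28 + -2.89*i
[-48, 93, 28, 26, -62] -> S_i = Random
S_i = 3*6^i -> [3, 18, 108, 648, 3888]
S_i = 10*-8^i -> [10, -80, 640, -5120, 40960]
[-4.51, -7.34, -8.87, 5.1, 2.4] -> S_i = Random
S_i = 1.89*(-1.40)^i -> [1.89, -2.65, 3.7, -5.19, 7.26]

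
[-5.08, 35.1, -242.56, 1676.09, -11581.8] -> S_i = -5.08*(-6.91)^i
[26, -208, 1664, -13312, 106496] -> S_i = 26*-8^i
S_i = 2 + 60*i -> [2, 62, 122, 182, 242]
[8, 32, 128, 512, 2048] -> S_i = 8*4^i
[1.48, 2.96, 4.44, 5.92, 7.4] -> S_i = 1.48 + 1.48*i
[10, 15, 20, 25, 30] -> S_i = 10 + 5*i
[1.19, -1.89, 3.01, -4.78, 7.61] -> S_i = 1.19*(-1.59)^i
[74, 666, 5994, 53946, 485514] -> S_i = 74*9^i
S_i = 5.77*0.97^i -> [5.77, 5.6, 5.43, 5.27, 5.11]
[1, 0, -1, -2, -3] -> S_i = 1 + -1*i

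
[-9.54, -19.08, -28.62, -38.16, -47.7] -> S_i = -9.54 + -9.54*i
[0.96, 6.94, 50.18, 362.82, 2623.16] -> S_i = 0.96*7.23^i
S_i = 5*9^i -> [5, 45, 405, 3645, 32805]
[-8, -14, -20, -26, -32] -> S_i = -8 + -6*i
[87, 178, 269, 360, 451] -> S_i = 87 + 91*i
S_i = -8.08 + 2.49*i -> [-8.08, -5.59, -3.1, -0.61, 1.88]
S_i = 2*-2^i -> [2, -4, 8, -16, 32]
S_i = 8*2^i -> [8, 16, 32, 64, 128]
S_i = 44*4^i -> [44, 176, 704, 2816, 11264]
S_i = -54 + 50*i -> [-54, -4, 46, 96, 146]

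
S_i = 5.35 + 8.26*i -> [5.35, 13.61, 21.87, 30.13, 38.39]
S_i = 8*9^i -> [8, 72, 648, 5832, 52488]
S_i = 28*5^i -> [28, 140, 700, 3500, 17500]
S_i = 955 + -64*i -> [955, 891, 827, 763, 699]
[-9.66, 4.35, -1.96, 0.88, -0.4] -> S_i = -9.66*(-0.45)^i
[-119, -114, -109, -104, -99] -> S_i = -119 + 5*i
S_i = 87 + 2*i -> [87, 89, 91, 93, 95]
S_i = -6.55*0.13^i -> [-6.55, -0.85, -0.11, -0.01, -0.0]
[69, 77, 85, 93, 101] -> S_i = 69 + 8*i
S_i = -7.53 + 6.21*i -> [-7.53, -1.32, 4.89, 11.1, 17.31]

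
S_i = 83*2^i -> [83, 166, 332, 664, 1328]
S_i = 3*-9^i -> [3, -27, 243, -2187, 19683]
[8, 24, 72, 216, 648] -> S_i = 8*3^i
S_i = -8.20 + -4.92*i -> [-8.2, -13.12, -18.04, -22.96, -27.88]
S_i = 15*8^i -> [15, 120, 960, 7680, 61440]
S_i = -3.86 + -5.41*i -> [-3.86, -9.27, -14.68, -20.09, -25.5]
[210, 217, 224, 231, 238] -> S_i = 210 + 7*i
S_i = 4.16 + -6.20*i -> [4.16, -2.04, -8.24, -14.44, -20.64]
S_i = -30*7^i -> [-30, -210, -1470, -10290, -72030]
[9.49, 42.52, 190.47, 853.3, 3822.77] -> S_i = 9.49*4.48^i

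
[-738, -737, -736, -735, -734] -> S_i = -738 + 1*i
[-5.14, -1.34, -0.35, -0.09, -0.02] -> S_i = -5.14*0.26^i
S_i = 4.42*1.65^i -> [4.42, 7.29, 12.03, 19.86, 32.76]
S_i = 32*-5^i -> [32, -160, 800, -4000, 20000]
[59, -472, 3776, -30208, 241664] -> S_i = 59*-8^i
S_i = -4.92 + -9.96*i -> [-4.92, -14.88, -24.84, -34.8, -44.76]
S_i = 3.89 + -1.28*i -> [3.89, 2.61, 1.33, 0.05, -1.23]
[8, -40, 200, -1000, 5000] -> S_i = 8*-5^i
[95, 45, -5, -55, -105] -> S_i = 95 + -50*i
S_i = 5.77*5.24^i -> [5.77, 30.23, 158.43, 830.18, 4350.12]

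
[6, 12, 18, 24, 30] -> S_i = 6 + 6*i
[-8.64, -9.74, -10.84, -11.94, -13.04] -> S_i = -8.64 + -1.10*i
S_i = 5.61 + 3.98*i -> [5.61, 9.59, 13.57, 17.55, 21.53]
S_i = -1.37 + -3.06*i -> [-1.37, -4.43, -7.49, -10.55, -13.61]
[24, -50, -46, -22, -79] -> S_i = Random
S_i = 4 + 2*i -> [4, 6, 8, 10, 12]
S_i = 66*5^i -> [66, 330, 1650, 8250, 41250]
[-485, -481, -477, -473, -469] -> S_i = -485 + 4*i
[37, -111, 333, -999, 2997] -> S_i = 37*-3^i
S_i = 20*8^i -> [20, 160, 1280, 10240, 81920]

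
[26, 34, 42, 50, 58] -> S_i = 26 + 8*i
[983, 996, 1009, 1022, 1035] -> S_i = 983 + 13*i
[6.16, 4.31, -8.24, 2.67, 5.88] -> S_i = Random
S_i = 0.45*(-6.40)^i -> [0.45, -2.88, 18.43, -117.96, 754.97]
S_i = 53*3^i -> [53, 159, 477, 1431, 4293]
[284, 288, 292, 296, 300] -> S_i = 284 + 4*i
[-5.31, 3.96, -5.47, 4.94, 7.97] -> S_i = Random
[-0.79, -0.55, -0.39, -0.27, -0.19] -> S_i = -0.79*0.70^i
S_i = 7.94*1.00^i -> [7.94, 7.94, 7.94, 7.94, 7.94]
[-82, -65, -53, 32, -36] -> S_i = Random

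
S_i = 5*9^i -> [5, 45, 405, 3645, 32805]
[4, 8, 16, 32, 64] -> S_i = 4*2^i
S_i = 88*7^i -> [88, 616, 4312, 30184, 211288]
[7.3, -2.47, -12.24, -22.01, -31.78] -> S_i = 7.30 + -9.77*i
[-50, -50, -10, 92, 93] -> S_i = Random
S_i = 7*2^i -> [7, 14, 28, 56, 112]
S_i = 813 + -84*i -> [813, 729, 645, 561, 477]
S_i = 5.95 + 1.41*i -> [5.95, 7.36, 8.77, 10.18, 11.59]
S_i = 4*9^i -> [4, 36, 324, 2916, 26244]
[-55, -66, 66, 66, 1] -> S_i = Random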